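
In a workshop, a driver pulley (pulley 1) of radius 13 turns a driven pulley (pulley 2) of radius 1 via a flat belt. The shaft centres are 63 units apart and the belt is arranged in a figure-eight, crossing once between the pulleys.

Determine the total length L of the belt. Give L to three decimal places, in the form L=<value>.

crossed belt: β = asin((r1+r2)/C) = asin(14/63) = 12.8396°
wrap1 = wrap2 = π + 2β = 205.6792°
tangent length = C·cosβ = 61.4248
L = (r1+r2)·wrap + 2·C·cosβ = 14·3.5898 + 2·61.4248 = 173.1064

L=173.106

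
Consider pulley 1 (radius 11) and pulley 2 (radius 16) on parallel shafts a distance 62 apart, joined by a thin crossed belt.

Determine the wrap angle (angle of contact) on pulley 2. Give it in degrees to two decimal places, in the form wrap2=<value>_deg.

crossed belt: β = asin((r1+r2)/C) = asin(27/62) = 25.8161°
wrap1 = wrap2 = π + 2β = 231.6322°

wrap2=231.63_deg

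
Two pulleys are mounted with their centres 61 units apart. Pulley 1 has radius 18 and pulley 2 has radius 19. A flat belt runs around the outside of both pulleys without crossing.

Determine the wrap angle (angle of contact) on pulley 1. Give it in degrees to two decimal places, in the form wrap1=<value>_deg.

wrap1=178.12_deg

open belt: β = asin((r2−r1)/C) = asin(1/61) = 0.9393°
wrap1 = π − 2β = 178.1214°
wrap2 = π + 2β = 181.8786°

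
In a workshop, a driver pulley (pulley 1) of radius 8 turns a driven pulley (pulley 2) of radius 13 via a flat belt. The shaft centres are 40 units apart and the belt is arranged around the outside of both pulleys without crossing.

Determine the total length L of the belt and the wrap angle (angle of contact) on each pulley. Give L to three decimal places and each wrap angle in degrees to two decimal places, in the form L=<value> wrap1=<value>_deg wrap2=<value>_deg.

L=146.599 wrap1=165.64_deg wrap2=194.36_deg

open belt: β = asin((r2−r1)/C) = asin(5/40) = 7.1808°
wrap1 = π − 2β = 165.6385°
wrap2 = π + 2β = 194.3615°
tangent length = C·cosβ = 39.6863
L = r1·wrap1 + r2·wrap2 + 2·C·cosβ = 8·2.8909 + 13·3.3922 + 2·39.6863 = 146.5993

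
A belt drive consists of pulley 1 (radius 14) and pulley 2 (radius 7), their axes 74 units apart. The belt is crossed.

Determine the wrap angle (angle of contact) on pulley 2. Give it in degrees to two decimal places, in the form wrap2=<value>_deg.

crossed belt: β = asin((r1+r2)/C) = asin(21/74) = 16.4862°
wrap1 = wrap2 = π + 2β = 212.9723°

wrap2=212.97_deg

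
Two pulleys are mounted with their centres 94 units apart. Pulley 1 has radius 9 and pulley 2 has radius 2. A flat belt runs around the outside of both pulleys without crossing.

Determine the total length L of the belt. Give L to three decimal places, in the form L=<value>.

L=223.079

open belt: β = asin((r2−r1)/C) = asin(-7/94) = -4.2707°
wrap1 = π − 2β = 188.5413°
wrap2 = π + 2β = 171.4587°
tangent length = C·cosβ = 93.7390
L = r1·wrap1 + r2·wrap2 + 2·C·cosβ = 9·3.2907 + 2·2.9925 + 2·93.7390 = 223.0790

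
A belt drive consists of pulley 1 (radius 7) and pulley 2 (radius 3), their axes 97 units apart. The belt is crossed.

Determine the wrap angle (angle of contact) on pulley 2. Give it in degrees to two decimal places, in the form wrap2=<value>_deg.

crossed belt: β = asin((r1+r2)/C) = asin(10/97) = 5.9173°
wrap1 = wrap2 = π + 2β = 191.8346°

wrap2=191.83_deg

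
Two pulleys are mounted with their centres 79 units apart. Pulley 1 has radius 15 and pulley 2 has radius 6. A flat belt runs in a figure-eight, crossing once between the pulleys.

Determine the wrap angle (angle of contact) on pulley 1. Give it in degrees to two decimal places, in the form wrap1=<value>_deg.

crossed belt: β = asin((r1+r2)/C) = asin(21/79) = 15.4158°
wrap1 = wrap2 = π + 2β = 210.8317°

wrap1=210.83_deg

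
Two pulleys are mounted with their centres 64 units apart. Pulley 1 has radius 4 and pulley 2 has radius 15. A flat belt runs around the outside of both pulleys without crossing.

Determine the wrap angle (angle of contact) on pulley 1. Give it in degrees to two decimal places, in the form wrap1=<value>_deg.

wrap1=160.21_deg

open belt: β = asin((r2−r1)/C) = asin(11/64) = 9.8969°
wrap1 = π − 2β = 160.2063°
wrap2 = π + 2β = 199.7937°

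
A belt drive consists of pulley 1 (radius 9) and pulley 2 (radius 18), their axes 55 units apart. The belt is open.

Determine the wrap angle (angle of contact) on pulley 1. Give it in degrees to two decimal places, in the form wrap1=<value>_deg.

wrap1=161.16_deg

open belt: β = asin((r2−r1)/C) = asin(9/55) = 9.4180°
wrap1 = π − 2β = 161.1639°
wrap2 = π + 2β = 198.8361°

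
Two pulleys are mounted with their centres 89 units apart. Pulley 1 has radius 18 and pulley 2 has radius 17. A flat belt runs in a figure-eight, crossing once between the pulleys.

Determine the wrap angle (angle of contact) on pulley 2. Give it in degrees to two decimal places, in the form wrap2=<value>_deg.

wrap2=226.31_deg

crossed belt: β = asin((r1+r2)/C) = asin(35/89) = 23.1574°
wrap1 = wrap2 = π + 2β = 226.3148°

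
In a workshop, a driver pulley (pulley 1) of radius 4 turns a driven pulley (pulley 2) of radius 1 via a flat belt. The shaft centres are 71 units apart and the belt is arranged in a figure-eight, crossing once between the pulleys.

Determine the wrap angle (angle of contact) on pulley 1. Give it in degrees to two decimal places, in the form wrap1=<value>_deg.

wrap1=188.08_deg

crossed belt: β = asin((r1+r2)/C) = asin(5/71) = 4.0383°
wrap1 = wrap2 = π + 2β = 188.0765°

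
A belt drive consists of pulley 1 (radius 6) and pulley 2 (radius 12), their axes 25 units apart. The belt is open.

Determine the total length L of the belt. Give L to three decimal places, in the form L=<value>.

L=107.996

open belt: β = asin((r2−r1)/C) = asin(6/25) = 13.8865°
wrap1 = π − 2β = 152.2269°
wrap2 = π + 2β = 207.7731°
tangent length = C·cosβ = 24.2693
L = r1·wrap1 + r2·wrap2 + 2·C·cosβ = 6·2.6569 + 12·3.6263 + 2·24.2693 = 107.9957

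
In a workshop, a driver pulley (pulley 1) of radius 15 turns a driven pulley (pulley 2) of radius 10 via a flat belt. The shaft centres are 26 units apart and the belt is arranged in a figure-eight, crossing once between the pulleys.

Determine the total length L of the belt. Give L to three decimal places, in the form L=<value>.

crossed belt: β = asin((r1+r2)/C) = asin(25/26) = 74.0576°
wrap1 = wrap2 = π + 2β = 328.1153°
tangent length = C·cosβ = 7.1414
L = (r1+r2)·wrap + 2·C·cosβ = 25·5.7267 + 2·7.1414 = 157.4501

L=157.450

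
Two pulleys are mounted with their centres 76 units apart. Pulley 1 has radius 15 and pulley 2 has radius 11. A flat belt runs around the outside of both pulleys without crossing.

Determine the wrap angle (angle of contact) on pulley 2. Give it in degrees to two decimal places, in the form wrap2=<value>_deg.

wrap2=173.97_deg

open belt: β = asin((r2−r1)/C) = asin(-4/76) = -3.0170°
wrap1 = π − 2β = 186.0339°
wrap2 = π + 2β = 173.9661°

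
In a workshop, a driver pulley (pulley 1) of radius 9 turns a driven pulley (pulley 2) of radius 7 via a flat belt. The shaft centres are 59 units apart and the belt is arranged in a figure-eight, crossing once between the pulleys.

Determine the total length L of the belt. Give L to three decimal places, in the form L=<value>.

L=172.632

crossed belt: β = asin((r1+r2)/C) = asin(16/59) = 15.7349°
wrap1 = wrap2 = π + 2β = 211.4698°
tangent length = C·cosβ = 56.7891
L = (r1+r2)·wrap + 2·C·cosβ = 16·3.6908 + 2·56.7891 = 172.6317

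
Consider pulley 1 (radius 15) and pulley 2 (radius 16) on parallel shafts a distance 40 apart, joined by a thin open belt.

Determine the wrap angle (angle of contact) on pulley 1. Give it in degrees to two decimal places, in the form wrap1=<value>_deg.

open belt: β = asin((r2−r1)/C) = asin(1/40) = 1.4325°
wrap1 = π − 2β = 177.1349°
wrap2 = π + 2β = 182.8651°

wrap1=177.13_deg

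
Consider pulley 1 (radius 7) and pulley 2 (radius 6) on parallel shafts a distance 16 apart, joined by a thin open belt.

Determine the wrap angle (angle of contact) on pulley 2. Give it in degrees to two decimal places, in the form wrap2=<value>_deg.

open belt: β = asin((r2−r1)/C) = asin(-1/16) = -3.5833°
wrap1 = π − 2β = 187.1666°
wrap2 = π + 2β = 172.8334°

wrap2=172.83_deg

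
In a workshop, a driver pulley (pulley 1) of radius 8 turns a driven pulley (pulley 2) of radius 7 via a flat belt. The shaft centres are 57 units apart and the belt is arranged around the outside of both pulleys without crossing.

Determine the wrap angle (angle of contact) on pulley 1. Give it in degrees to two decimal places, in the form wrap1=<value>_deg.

wrap1=182.01_deg

open belt: β = asin((r2−r1)/C) = asin(-1/57) = -1.0052°
wrap1 = π − 2β = 182.0105°
wrap2 = π + 2β = 177.9895°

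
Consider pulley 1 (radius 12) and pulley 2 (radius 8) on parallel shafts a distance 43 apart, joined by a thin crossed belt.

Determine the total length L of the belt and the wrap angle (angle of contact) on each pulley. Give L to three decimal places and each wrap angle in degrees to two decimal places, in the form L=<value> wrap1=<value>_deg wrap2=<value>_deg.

crossed belt: β = asin((r1+r2)/C) = asin(20/43) = 27.7177°
wrap1 = wrap2 = π + 2β = 235.4355°
tangent length = C·cosβ = 38.0657
L = (r1+r2)·wrap + 2·C·cosβ = 20·4.1091 + 2·38.0657 = 158.3140

L=158.314 wrap1=235.44_deg wrap2=235.44_deg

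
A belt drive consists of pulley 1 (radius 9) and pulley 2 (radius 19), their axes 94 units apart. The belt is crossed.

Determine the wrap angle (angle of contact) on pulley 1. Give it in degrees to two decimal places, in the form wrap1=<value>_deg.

crossed belt: β = asin((r1+r2)/C) = asin(28/94) = 17.3299°
wrap1 = wrap2 = π + 2β = 214.6597°

wrap1=214.66_deg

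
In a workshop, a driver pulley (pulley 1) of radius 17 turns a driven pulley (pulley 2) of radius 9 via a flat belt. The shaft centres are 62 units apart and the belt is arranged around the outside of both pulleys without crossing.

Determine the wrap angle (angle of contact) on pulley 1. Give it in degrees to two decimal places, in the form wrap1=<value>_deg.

open belt: β = asin((r2−r1)/C) = asin(-8/62) = -7.4137°
wrap1 = π − 2β = 194.8273°
wrap2 = π + 2β = 165.1727°

wrap1=194.83_deg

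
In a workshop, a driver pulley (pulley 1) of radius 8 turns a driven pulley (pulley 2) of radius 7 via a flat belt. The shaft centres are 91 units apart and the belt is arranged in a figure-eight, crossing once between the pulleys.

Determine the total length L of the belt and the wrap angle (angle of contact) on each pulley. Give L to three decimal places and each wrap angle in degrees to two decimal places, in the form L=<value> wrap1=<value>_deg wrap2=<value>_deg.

crossed belt: β = asin((r1+r2)/C) = asin(15/91) = 9.4877°
wrap1 = wrap2 = π + 2β = 198.9753°
tangent length = C·cosβ = 89.7552
L = (r1+r2)·wrap + 2·C·cosβ = 15·3.4728 + 2·89.7552 = 231.6021

L=231.602 wrap1=198.98_deg wrap2=198.98_deg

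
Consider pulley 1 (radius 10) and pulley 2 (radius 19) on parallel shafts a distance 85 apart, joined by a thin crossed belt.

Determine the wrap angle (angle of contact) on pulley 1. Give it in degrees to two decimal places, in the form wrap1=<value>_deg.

wrap1=219.90_deg

crossed belt: β = asin((r1+r2)/C) = asin(29/85) = 19.9486°
wrap1 = wrap2 = π + 2β = 219.8971°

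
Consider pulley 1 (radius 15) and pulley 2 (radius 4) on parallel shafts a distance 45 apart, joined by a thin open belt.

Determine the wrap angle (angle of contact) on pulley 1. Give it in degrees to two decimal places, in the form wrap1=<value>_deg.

wrap1=208.30_deg

open belt: β = asin((r2−r1)/C) = asin(-11/45) = -14.1490°
wrap1 = π − 2β = 208.2980°
wrap2 = π + 2β = 151.7020°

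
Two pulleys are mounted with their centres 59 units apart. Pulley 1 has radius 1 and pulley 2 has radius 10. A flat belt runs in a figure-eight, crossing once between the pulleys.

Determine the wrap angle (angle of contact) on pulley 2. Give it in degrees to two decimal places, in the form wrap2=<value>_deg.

crossed belt: β = asin((r1+r2)/C) = asin(11/59) = 10.7451°
wrap1 = wrap2 = π + 2β = 201.4903°

wrap2=201.49_deg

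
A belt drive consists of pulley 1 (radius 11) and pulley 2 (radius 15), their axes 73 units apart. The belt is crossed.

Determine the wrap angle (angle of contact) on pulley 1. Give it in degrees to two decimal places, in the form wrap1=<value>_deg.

wrap1=221.73_deg

crossed belt: β = asin((r1+r2)/C) = asin(26/73) = 20.8648°
wrap1 = wrap2 = π + 2β = 221.7296°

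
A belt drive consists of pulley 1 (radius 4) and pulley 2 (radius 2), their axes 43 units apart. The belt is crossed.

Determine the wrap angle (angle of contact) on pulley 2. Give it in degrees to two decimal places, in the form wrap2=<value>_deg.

wrap2=196.04_deg

crossed belt: β = asin((r1+r2)/C) = asin(6/43) = 8.0209°
wrap1 = wrap2 = π + 2β = 196.0419°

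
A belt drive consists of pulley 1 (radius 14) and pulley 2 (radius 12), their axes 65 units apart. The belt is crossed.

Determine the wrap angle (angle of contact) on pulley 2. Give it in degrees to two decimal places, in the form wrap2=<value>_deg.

crossed belt: β = asin((r1+r2)/C) = asin(26/65) = 23.5782°
wrap1 = wrap2 = π + 2β = 227.1564°

wrap2=227.16_deg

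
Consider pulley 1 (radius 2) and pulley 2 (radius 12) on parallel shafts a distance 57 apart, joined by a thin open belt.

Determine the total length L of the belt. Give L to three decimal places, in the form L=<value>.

open belt: β = asin((r2−r1)/C) = asin(10/57) = 10.1042°
wrap1 = π − 2β = 159.7916°
wrap2 = π + 2β = 200.2084°
tangent length = C·cosβ = 56.1160
L = r1·wrap1 + r2·wrap2 + 2·C·cosβ = 2·2.7889 + 12·3.4943 + 2·56.1160 = 159.7412

L=159.741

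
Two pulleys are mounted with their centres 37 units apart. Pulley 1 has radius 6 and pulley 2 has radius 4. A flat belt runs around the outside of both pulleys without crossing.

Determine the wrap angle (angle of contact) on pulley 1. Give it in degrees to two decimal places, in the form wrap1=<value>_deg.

open belt: β = asin((r2−r1)/C) = asin(-2/37) = -3.0986°
wrap1 = π − 2β = 186.1972°
wrap2 = π + 2β = 173.8028°

wrap1=186.20_deg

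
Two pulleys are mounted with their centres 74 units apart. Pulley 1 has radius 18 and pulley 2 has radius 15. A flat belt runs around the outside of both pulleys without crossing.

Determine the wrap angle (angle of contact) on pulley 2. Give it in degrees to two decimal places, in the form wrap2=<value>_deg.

open belt: β = asin((r2−r1)/C) = asin(-3/74) = -2.3234°
wrap1 = π − 2β = 184.6469°
wrap2 = π + 2β = 175.3531°

wrap2=175.35_deg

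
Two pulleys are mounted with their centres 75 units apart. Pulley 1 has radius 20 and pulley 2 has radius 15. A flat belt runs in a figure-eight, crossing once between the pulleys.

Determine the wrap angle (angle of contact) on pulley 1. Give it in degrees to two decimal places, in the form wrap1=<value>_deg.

wrap1=235.64_deg

crossed belt: β = asin((r1+r2)/C) = asin(35/75) = 27.8181°
wrap1 = wrap2 = π + 2β = 235.6363°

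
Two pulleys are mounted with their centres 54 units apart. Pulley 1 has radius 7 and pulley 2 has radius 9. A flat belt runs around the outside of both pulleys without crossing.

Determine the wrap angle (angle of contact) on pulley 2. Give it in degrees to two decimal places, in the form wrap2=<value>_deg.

open belt: β = asin((r2−r1)/C) = asin(2/54) = 2.1226°
wrap1 = π − 2β = 175.7549°
wrap2 = π + 2β = 184.2451°

wrap2=184.25_deg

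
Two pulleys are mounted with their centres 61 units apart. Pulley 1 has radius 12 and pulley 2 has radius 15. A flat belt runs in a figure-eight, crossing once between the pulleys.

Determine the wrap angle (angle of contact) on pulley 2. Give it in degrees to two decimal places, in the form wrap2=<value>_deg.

wrap2=232.54_deg

crossed belt: β = asin((r1+r2)/C) = asin(27/61) = 26.2714°
wrap1 = wrap2 = π + 2β = 232.5427°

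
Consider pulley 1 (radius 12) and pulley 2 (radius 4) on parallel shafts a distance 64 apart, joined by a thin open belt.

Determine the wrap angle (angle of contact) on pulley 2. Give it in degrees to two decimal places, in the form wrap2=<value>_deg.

open belt: β = asin((r2−r1)/C) = asin(-8/64) = -7.1808°
wrap1 = π − 2β = 194.3615°
wrap2 = π + 2β = 165.6385°

wrap2=165.64_deg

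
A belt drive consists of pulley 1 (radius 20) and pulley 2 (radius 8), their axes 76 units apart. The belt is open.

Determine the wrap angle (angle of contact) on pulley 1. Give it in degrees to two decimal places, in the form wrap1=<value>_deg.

wrap1=198.17_deg

open belt: β = asin((r2−r1)/C) = asin(-12/76) = -9.0847°
wrap1 = π − 2β = 198.1694°
wrap2 = π + 2β = 161.8306°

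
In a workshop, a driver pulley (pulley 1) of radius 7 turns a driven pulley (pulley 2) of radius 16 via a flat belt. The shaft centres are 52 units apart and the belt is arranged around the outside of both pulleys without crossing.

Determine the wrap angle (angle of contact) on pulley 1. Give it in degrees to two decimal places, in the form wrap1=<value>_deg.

wrap1=160.07_deg

open belt: β = asin((r2−r1)/C) = asin(9/52) = 9.9668°
wrap1 = π − 2β = 160.0665°
wrap2 = π + 2β = 199.9335°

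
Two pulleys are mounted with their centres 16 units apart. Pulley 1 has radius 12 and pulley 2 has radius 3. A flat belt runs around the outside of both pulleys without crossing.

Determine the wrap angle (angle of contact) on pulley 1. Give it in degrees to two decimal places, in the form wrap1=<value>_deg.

wrap1=248.46_deg

open belt: β = asin((r2−r1)/C) = asin(-9/16) = -34.2289°
wrap1 = π − 2β = 248.4577°
wrap2 = π + 2β = 111.5423°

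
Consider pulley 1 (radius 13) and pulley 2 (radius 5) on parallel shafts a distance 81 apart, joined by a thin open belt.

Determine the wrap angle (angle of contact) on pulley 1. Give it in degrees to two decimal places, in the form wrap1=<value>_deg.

open belt: β = asin((r2−r1)/C) = asin(-8/81) = -5.6681°
wrap1 = π − 2β = 191.3362°
wrap2 = π + 2β = 168.6638°

wrap1=191.34_deg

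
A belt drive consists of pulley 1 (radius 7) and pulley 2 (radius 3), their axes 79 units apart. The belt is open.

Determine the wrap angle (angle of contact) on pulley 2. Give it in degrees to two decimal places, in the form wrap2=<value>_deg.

wrap2=174.20_deg

open belt: β = asin((r2−r1)/C) = asin(-4/79) = -2.9023°
wrap1 = π − 2β = 185.8046°
wrap2 = π + 2β = 174.1954°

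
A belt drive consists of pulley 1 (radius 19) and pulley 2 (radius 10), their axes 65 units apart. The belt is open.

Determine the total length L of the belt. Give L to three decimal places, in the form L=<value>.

open belt: β = asin((r2−r1)/C) = asin(-9/65) = -7.9588°
wrap1 = π − 2β = 195.9177°
wrap2 = π + 2β = 164.0823°
tangent length = C·cosβ = 64.3739
L = r1·wrap1 + r2·wrap2 + 2·C·cosβ = 19·3.4194 + 10·2.8638 + 2·64.3739 = 222.3543

L=222.354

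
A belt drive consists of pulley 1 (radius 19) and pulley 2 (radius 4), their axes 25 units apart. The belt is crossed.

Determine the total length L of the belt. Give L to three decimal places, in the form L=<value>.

crossed belt: β = asin((r1+r2)/C) = asin(23/25) = 66.9261°
wrap1 = wrap2 = π + 2β = 313.8522°
tangent length = C·cosβ = 9.7980
L = (r1+r2)·wrap + 2·C·cosβ = 23·5.4778 + 2·9.7980 = 145.5843

L=145.584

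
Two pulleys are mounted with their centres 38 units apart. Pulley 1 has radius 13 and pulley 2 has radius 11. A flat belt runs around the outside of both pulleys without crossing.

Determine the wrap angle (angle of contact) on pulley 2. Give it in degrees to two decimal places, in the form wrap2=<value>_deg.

wrap2=173.97_deg

open belt: β = asin((r2−r1)/C) = asin(-2/38) = -3.0170°
wrap1 = π − 2β = 186.0339°
wrap2 = π + 2β = 173.9661°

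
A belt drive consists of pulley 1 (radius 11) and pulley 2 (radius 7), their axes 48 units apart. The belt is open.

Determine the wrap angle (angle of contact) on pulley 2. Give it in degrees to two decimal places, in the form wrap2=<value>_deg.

open belt: β = asin((r2−r1)/C) = asin(-4/48) = -4.7802°
wrap1 = π − 2β = 189.5604°
wrap2 = π + 2β = 170.4396°

wrap2=170.44_deg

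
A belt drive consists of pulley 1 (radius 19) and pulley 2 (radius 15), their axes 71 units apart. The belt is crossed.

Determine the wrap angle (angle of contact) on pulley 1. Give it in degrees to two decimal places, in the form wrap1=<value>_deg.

crossed belt: β = asin((r1+r2)/C) = asin(34/71) = 28.6118°
wrap1 = wrap2 = π + 2β = 237.2237°

wrap1=237.22_deg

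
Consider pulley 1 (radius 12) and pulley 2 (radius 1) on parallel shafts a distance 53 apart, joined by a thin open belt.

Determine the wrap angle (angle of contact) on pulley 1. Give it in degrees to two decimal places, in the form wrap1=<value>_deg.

open belt: β = asin((r2−r1)/C) = asin(-11/53) = -11.9786°
wrap1 = π − 2β = 203.9573°
wrap2 = π + 2β = 156.0427°

wrap1=203.96_deg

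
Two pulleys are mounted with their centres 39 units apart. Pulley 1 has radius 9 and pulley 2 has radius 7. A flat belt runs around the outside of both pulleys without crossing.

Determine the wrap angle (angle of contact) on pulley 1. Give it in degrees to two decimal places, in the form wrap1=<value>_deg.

open belt: β = asin((r2−r1)/C) = asin(-2/39) = -2.9395°
wrap1 = π − 2β = 185.8791°
wrap2 = π + 2β = 174.1209°

wrap1=185.88_deg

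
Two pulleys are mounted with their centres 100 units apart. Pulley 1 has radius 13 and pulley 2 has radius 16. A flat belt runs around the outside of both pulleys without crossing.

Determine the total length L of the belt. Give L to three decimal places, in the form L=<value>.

L=291.196

open belt: β = asin((r2−r1)/C) = asin(3/100) = 1.7191°
wrap1 = π − 2β = 176.5617°
wrap2 = π + 2β = 183.4383°
tangent length = C·cosβ = 99.9550
L = r1·wrap1 + r2·wrap2 + 2·C·cosβ = 13·3.0816 + 16·3.2016 + 2·99.9550 = 291.1962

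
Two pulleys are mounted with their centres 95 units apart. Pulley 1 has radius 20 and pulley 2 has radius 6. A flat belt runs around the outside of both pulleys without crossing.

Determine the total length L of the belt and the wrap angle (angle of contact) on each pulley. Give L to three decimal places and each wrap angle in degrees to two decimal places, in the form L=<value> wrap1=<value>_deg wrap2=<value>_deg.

L=273.748 wrap1=196.95_deg wrap2=163.05_deg

open belt: β = asin((r2−r1)/C) = asin(-14/95) = -8.4745°
wrap1 = π − 2β = 196.9489°
wrap2 = π + 2β = 163.0511°
tangent length = C·cosβ = 93.9628
L = r1·wrap1 + r2·wrap2 + 2·C·cosβ = 20·3.4374 + 6·2.8458 + 2·93.9628 = 273.7483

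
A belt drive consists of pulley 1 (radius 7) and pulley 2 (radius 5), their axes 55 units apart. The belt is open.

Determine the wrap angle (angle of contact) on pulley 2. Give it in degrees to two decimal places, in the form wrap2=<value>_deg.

wrap2=175.83_deg

open belt: β = asin((r2−r1)/C) = asin(-2/55) = -2.0839°
wrap1 = π − 2β = 184.1679°
wrap2 = π + 2β = 175.8321°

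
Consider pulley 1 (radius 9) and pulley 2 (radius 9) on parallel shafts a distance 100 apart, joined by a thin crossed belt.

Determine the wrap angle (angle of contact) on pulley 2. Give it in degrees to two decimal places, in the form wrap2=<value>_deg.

crossed belt: β = asin((r1+r2)/C) = asin(18/100) = 10.3698°
wrap1 = wrap2 = π + 2β = 200.7395°

wrap2=200.74_deg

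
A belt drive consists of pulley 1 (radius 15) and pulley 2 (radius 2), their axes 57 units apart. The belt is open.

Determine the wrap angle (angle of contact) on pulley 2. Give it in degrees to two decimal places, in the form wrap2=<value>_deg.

open belt: β = asin((r2−r1)/C) = asin(-13/57) = -13.1835°
wrap1 = π − 2β = 206.3670°
wrap2 = π + 2β = 153.6330°

wrap2=153.63_deg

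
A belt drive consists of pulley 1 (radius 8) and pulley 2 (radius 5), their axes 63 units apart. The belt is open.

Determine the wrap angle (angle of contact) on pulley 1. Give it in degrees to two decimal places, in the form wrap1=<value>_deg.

open belt: β = asin((r2−r1)/C) = asin(-3/63) = -2.7294°
wrap1 = π − 2β = 185.4588°
wrap2 = π + 2β = 174.5412°

wrap1=185.46_deg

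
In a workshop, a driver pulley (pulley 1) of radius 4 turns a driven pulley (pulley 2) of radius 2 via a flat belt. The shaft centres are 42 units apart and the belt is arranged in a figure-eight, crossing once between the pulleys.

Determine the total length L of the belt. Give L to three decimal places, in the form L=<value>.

crossed belt: β = asin((r1+r2)/C) = asin(6/42) = 8.2132°
wrap1 = wrap2 = π + 2β = 196.4264°
tangent length = C·cosβ = 41.5692
L = (r1+r2)·wrap + 2·C·cosβ = 6·3.4283 + 2·41.5692 = 103.7082

L=103.708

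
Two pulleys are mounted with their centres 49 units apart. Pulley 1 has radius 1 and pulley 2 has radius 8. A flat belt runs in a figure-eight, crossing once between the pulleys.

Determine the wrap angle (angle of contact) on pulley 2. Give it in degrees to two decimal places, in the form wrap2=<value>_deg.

wrap2=201.17_deg

crossed belt: β = asin((r1+r2)/C) = asin(9/49) = 10.5838°
wrap1 = wrap2 = π + 2β = 201.1676°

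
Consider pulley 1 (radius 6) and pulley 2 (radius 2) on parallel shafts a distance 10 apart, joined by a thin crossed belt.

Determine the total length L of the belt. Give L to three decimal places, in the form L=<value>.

crossed belt: β = asin((r1+r2)/C) = asin(8/10) = 53.1301°
wrap1 = wrap2 = π + 2β = 286.2602°
tangent length = C·cosβ = 6.0000
L = (r1+r2)·wrap + 2·C·cosβ = 8·4.9962 + 2·6.0000 = 51.9695

L=51.969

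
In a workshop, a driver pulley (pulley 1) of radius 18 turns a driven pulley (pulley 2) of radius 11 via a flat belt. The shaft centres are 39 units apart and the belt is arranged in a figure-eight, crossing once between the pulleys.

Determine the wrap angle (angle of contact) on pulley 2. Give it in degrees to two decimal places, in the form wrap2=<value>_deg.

crossed belt: β = asin((r1+r2)/C) = asin(29/39) = 48.0381°
wrap1 = wrap2 = π + 2β = 276.0762°

wrap2=276.08_deg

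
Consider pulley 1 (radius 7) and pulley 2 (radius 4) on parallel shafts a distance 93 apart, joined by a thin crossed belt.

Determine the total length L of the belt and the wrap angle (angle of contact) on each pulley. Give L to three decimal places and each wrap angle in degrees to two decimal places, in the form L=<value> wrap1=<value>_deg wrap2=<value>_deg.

L=221.860 wrap1=193.59_deg wrap2=193.59_deg

crossed belt: β = asin((r1+r2)/C) = asin(11/93) = 6.7928°
wrap1 = wrap2 = π + 2β = 193.5856°
tangent length = C·cosβ = 92.3472
L = (r1+r2)·wrap + 2·C·cosβ = 11·3.3787 + 2·92.3472 = 221.8601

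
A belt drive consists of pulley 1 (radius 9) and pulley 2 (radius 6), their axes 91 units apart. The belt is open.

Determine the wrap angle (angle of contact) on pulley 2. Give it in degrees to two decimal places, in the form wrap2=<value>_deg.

open belt: β = asin((r2−r1)/C) = asin(-3/91) = -1.8892°
wrap1 = π − 2β = 183.7784°
wrap2 = π + 2β = 176.2216°

wrap2=176.22_deg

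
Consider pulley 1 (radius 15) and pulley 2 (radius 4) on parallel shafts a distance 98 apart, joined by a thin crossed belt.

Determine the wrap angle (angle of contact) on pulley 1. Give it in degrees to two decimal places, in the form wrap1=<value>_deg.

crossed belt: β = asin((r1+r2)/C) = asin(19/98) = 11.1792°
wrap1 = wrap2 = π + 2β = 202.3583°

wrap1=202.36_deg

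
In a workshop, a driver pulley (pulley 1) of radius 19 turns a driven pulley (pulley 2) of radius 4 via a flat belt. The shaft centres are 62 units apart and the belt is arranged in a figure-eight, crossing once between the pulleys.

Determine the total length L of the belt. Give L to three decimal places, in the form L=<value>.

crossed belt: β = asin((r1+r2)/C) = asin(23/62) = 21.7753°
wrap1 = wrap2 = π + 2β = 223.5506°
tangent length = C·cosβ = 57.5760
L = (r1+r2)·wrap + 2·C·cosβ = 23·3.9017 + 2·57.5760 = 204.8910

L=204.891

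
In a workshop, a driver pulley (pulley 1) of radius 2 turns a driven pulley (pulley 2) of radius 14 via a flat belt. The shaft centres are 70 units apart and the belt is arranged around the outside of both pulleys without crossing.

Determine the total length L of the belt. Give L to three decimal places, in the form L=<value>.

L=192.328

open belt: β = asin((r2−r1)/C) = asin(12/70) = 9.8709°
wrap1 = π − 2β = 160.2582°
wrap2 = π + 2β = 199.7418°
tangent length = C·cosβ = 68.9638
L = r1·wrap1 + r2·wrap2 + 2·C·cosβ = 2·2.7970 + 14·3.4862 + 2·68.9638 = 192.3277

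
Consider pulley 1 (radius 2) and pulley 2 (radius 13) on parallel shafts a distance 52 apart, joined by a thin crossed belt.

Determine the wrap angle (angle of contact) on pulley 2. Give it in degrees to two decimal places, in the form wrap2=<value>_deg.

wrap2=213.53_deg

crossed belt: β = asin((r1+r2)/C) = asin(15/52) = 16.7659°
wrap1 = wrap2 = π + 2β = 213.5317°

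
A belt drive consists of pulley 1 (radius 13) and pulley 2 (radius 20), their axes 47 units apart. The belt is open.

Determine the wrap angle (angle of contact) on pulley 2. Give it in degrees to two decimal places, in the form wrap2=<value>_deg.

wrap2=197.13_deg

open belt: β = asin((r2−r1)/C) = asin(7/47) = 8.5653°
wrap1 = π − 2β = 162.8694°
wrap2 = π + 2β = 197.1306°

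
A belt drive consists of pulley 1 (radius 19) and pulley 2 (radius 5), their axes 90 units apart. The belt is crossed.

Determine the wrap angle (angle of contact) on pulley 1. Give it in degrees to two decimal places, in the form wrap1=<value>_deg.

wrap1=210.93_deg

crossed belt: β = asin((r1+r2)/C) = asin(24/90) = 15.4660°
wrap1 = wrap2 = π + 2β = 210.9320°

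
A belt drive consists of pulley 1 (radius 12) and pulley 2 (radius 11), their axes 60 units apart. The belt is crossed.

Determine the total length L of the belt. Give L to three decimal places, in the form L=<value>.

crossed belt: β = asin((r1+r2)/C) = asin(23/60) = 22.5403°
wrap1 = wrap2 = π + 2β = 225.0806°
tangent length = C·cosβ = 55.4166
L = (r1+r2)·wrap + 2·C·cosβ = 23·3.9284 + 2·55.4166 = 201.1864

L=201.186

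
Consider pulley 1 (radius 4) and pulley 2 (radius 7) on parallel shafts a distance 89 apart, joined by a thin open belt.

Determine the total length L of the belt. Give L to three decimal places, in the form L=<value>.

L=212.659

open belt: β = asin((r2−r1)/C) = asin(3/89) = 1.9317°
wrap1 = π − 2β = 176.1366°
wrap2 = π + 2β = 183.8634°
tangent length = C·cosβ = 88.9494
L = r1·wrap1 + r2·wrap2 + 2·C·cosβ = 4·3.0742 + 7·3.2090 + 2·88.9494 = 212.6587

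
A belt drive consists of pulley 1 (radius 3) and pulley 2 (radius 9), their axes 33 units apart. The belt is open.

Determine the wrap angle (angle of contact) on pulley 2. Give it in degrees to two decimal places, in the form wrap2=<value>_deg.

wrap2=200.95_deg

open belt: β = asin((r2−r1)/C) = asin(6/33) = 10.4757°
wrap1 = π − 2β = 159.0486°
wrap2 = π + 2β = 200.9514°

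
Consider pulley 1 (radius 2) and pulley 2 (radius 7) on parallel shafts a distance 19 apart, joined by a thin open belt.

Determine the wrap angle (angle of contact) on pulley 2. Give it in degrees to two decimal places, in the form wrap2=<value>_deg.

open belt: β = asin((r2−r1)/C) = asin(5/19) = 15.2575°
wrap1 = π − 2β = 149.4850°
wrap2 = π + 2β = 210.5150°

wrap2=210.52_deg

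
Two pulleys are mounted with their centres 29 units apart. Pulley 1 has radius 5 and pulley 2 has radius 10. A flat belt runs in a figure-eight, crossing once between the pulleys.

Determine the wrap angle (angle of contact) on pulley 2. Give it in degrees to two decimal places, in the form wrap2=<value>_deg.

wrap2=242.29_deg

crossed belt: β = asin((r1+r2)/C) = asin(15/29) = 31.1474°
wrap1 = wrap2 = π + 2β = 242.2948°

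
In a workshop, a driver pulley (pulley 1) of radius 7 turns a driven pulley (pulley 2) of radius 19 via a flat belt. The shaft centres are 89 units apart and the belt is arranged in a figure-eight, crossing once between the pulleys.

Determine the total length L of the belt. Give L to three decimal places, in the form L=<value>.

L=267.332

crossed belt: β = asin((r1+r2)/C) = asin(26/89) = 16.9858°
wrap1 = wrap2 = π + 2β = 213.9716°
tangent length = C·cosβ = 85.1176
L = (r1+r2)·wrap + 2·C·cosβ = 26·3.7345 + 2·85.1176 = 267.3324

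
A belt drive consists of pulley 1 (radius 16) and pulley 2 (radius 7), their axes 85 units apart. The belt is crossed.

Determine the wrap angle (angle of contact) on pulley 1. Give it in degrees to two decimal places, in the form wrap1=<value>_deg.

wrap1=211.40_deg

crossed belt: β = asin((r1+r2)/C) = asin(23/85) = 15.6993°
wrap1 = wrap2 = π + 2β = 211.3985°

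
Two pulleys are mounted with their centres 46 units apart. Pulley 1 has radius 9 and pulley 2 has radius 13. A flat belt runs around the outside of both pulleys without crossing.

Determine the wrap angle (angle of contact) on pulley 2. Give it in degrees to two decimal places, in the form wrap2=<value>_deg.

wrap2=189.98_deg

open belt: β = asin((r2−r1)/C) = asin(4/46) = 4.9885°
wrap1 = π − 2β = 170.0229°
wrap2 = π + 2β = 189.9771°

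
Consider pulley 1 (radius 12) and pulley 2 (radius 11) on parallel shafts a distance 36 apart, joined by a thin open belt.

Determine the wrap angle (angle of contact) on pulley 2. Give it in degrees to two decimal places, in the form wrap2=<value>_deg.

open belt: β = asin((r2−r1)/C) = asin(-1/36) = -1.5918°
wrap1 = π − 2β = 183.1835°
wrap2 = π + 2β = 176.8165°

wrap2=176.82_deg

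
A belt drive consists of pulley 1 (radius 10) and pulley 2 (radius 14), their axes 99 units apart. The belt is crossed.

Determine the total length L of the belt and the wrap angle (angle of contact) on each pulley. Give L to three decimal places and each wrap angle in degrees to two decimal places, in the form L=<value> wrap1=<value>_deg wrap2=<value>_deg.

crossed belt: β = asin((r1+r2)/C) = asin(24/99) = 14.0297°
wrap1 = wrap2 = π + 2β = 208.0593°
tangent length = C·cosβ = 96.0469
L = (r1+r2)·wrap + 2·C·cosβ = 24·3.6313 + 2·96.0469 = 279.2454

L=279.245 wrap1=208.06_deg wrap2=208.06_deg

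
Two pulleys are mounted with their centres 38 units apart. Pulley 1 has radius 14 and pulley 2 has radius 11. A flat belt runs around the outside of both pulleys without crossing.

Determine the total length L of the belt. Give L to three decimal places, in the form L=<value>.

L=154.777

open belt: β = asin((r2−r1)/C) = asin(-3/38) = -4.5281°
wrap1 = π − 2β = 189.0561°
wrap2 = π + 2β = 170.9439°
tangent length = C·cosβ = 37.8814
L = r1·wrap1 + r2·wrap2 + 2·C·cosβ = 14·3.2997 + 11·2.9835 + 2·37.8814 = 154.7768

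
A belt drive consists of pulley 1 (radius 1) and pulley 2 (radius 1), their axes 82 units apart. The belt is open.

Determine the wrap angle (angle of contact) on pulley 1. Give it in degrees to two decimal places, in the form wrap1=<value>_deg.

wrap1=180.00_deg

open belt: β = asin((r2−r1)/C) = asin(0/82) = 0.0000°
wrap1 = π − 2β = 180.0000°
wrap2 = π + 2β = 180.0000°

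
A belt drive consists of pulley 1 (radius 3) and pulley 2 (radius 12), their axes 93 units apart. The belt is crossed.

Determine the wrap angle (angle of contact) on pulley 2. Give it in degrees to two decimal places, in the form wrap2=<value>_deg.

crossed belt: β = asin((r1+r2)/C) = asin(15/93) = 9.2818°
wrap1 = wrap2 = π + 2β = 198.5636°

wrap2=198.56_deg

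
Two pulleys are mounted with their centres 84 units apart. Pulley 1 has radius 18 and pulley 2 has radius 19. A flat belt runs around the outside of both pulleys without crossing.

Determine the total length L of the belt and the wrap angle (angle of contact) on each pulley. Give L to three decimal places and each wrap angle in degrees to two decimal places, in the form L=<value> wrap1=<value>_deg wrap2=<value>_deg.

open belt: β = asin((r2−r1)/C) = asin(1/84) = 0.6821°
wrap1 = π − 2β = 178.6358°
wrap2 = π + 2β = 181.3642°
tangent length = C·cosβ = 83.9940
L = r1·wrap1 + r2·wrap2 + 2·C·cosβ = 18·3.1178 + 19·3.1654 + 2·83.9940 = 284.2508

L=284.251 wrap1=178.64_deg wrap2=181.36_deg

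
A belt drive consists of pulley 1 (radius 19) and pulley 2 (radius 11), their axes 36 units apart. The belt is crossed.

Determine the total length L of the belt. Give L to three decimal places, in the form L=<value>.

crossed belt: β = asin((r1+r2)/C) = asin(30/36) = 56.4427°
wrap1 = wrap2 = π + 2β = 292.8854°
tangent length = C·cosβ = 19.8997
L = (r1+r2)·wrap + 2·C·cosβ = 30·5.1118 + 2·19.8997 = 193.1539

L=193.154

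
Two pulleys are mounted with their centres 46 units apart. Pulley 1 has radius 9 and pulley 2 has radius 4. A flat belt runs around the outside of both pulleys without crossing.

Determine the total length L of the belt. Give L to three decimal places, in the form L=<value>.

L=133.385

open belt: β = asin((r2−r1)/C) = asin(-5/46) = -6.2401°
wrap1 = π − 2β = 192.4803°
wrap2 = π + 2β = 167.5197°
tangent length = C·cosβ = 45.7275
L = r1·wrap1 + r2·wrap2 + 2·C·cosβ = 9·3.3594 + 4·2.9238 + 2·45.7275 = 133.3847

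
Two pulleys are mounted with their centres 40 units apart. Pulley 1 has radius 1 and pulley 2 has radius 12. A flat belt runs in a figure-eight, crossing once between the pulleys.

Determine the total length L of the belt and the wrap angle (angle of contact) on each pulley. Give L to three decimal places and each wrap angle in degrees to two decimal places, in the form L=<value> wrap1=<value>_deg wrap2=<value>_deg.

L=125.104 wrap1=217.93_deg wrap2=217.93_deg

crossed belt: β = asin((r1+r2)/C) = asin(13/40) = 18.9656°
wrap1 = wrap2 = π + 2β = 217.9311°
tangent length = C·cosβ = 37.8286
L = (r1+r2)·wrap + 2·C·cosβ = 13·3.8036 + 2·37.8286 = 125.1041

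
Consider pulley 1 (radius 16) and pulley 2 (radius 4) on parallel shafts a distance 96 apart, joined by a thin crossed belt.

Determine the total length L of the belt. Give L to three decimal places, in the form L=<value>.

crossed belt: β = asin((r1+r2)/C) = asin(20/96) = 12.0247°
wrap1 = wrap2 = π + 2β = 204.0494°
tangent length = C·cosβ = 93.8936
L = (r1+r2)·wrap + 2·C·cosβ = 20·3.5613 + 2·93.8936 = 259.0138

L=259.014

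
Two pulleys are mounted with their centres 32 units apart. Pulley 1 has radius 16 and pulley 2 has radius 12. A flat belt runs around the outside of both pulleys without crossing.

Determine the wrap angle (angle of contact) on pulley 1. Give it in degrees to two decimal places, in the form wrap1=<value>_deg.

open belt: β = asin((r2−r1)/C) = asin(-4/32) = -7.1808°
wrap1 = π − 2β = 194.3615°
wrap2 = π + 2β = 165.6385°

wrap1=194.36_deg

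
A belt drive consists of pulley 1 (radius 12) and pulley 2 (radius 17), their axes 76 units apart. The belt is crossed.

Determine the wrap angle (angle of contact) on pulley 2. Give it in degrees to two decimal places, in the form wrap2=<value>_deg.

crossed belt: β = asin((r1+r2)/C) = asin(29/76) = 22.4315°
wrap1 = wrap2 = π + 2β = 224.8630°

wrap2=224.86_deg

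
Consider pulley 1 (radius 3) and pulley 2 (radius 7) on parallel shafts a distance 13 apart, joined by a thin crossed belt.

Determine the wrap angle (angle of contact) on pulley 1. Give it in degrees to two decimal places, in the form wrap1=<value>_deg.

wrap1=280.57_deg

crossed belt: β = asin((r1+r2)/C) = asin(10/13) = 50.2849°
wrap1 = wrap2 = π + 2β = 280.5697°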